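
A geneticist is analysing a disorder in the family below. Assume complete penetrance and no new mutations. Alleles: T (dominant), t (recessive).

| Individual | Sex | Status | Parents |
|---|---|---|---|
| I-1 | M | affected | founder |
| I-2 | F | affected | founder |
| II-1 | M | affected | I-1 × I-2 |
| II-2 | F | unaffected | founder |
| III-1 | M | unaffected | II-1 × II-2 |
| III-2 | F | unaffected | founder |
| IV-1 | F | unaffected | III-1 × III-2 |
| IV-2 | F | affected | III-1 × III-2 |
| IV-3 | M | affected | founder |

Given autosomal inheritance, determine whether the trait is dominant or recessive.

recessive

III-1 and III-2 are both unaffected yet have an affected child IV-2. Under dominance, an affected child requires at least one affected parent, so the trait cannot be dominant.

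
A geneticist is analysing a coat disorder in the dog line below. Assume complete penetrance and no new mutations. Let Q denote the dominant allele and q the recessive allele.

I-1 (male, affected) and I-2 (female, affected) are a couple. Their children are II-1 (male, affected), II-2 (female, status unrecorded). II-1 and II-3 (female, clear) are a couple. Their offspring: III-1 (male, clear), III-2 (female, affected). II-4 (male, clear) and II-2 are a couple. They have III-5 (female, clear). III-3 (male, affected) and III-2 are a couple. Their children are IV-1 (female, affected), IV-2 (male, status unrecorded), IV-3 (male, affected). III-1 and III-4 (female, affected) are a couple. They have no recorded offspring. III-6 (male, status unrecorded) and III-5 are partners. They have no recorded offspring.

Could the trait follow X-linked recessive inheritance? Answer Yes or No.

A consistent assignment under X-linked recessive exists: I-1 X^q Y, I-2 X^q X^q, II-1 X^q Y, II-2 X^q X^q, II-3 X^Q X^q, II-4 X^Q Y, III-1 X^Q Y, III-2 X^q X^q, III-3 X^q Y, III-4 X^q X^q, III-5 X^Q X^q, III-6 X^Q Y, IV-1 X^q X^q, IV-2 X^q Y, IV-3 X^q Y.
In this assignment every recorded phenotype matches its genotype and every non-founder's genotype is obtainable from its parents' genotypes, so the pedigree is consistent.

Yes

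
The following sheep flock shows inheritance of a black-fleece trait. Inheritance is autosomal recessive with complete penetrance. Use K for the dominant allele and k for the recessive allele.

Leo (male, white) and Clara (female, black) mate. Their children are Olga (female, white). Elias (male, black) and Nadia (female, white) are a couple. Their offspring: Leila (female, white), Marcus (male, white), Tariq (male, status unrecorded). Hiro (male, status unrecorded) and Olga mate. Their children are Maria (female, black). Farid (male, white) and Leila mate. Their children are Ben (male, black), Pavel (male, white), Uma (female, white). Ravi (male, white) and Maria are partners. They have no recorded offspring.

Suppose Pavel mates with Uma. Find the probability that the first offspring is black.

1/9

Farid is white so carries K and passed k to Ben (kk), so Farid is Kk.
Leila is white so carries K and received k from Elias (kk), so Leila is Kk.
Pavel is a white offspring of Farid (Kk) × Leila (Kk), whose cross gives 1/4 KK : 1/2 Kk : 1/4 kk; conditioning on being white, Pavel is KK with probability 1/3, Kk with probability 2/3.
Uma is a white offspring of Farid (Kk) × Leila (Kk), whose cross gives 1/4 KK : 1/2 Kk : 1/4 kk; conditioning on being white, Uma is KK with probability 1/3, Kk with probability 2/3.
Summing over parental genotype combinations, P(offspring is black) = 4/9·1/4 = 1/9.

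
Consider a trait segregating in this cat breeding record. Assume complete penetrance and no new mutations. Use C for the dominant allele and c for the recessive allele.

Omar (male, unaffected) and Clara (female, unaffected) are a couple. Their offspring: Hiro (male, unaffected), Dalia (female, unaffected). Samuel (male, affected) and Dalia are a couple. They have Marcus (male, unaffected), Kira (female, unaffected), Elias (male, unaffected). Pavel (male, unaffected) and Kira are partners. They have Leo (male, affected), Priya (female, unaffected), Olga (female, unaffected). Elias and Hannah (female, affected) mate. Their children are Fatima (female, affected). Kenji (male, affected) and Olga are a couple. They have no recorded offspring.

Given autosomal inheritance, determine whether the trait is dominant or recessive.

Pavel and Kira are both unaffected yet have an affected child Leo. Under dominance, an affected child requires at least one affected parent, so the trait cannot be dominant.

recessive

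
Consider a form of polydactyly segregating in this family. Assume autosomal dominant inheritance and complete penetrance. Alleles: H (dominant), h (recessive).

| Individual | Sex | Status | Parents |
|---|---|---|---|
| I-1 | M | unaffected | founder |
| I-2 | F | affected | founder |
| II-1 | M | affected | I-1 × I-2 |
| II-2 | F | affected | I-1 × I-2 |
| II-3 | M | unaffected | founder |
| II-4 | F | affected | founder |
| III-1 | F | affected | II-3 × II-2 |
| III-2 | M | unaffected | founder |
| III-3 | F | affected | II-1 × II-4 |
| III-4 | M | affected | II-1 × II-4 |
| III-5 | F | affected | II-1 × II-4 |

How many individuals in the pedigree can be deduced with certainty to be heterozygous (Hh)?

Obligate heterozygotes: II-1 is affected so carries H and received h from I-1 (hh), so II-1 is Hh; II-2 is affected so carries H and received h from I-1 (hh), so II-2 is Hh; III-1 is affected so carries H and received h from II-3 (hh), so III-1 is Hh.
Every other individual is either homozygous by phenotype or has at least one consistent homozygous assignment, so the count is 3.

3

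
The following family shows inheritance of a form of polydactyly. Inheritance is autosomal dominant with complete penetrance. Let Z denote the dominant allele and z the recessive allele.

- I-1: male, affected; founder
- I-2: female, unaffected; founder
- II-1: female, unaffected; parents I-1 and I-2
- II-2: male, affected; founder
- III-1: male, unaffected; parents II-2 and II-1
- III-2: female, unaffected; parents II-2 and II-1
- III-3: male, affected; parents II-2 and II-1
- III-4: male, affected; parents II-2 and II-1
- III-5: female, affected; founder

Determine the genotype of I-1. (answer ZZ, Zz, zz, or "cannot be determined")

Zz

From phenotype alone, I-1 is ZZ or Zz.
I-1 is affected so carries Z and passed z to II-1 (zz), so I-1 is Zz.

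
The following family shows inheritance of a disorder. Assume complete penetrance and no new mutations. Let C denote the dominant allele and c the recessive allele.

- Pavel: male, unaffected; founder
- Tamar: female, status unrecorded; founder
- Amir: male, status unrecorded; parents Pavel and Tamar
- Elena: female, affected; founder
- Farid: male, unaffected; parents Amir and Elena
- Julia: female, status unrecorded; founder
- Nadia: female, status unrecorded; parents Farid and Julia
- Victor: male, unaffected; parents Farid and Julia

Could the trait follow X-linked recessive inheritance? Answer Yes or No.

Under X-linked recessive, Farid (unaffected, male) cannot arise from Amir (unrecorded) × Elena (affected).

No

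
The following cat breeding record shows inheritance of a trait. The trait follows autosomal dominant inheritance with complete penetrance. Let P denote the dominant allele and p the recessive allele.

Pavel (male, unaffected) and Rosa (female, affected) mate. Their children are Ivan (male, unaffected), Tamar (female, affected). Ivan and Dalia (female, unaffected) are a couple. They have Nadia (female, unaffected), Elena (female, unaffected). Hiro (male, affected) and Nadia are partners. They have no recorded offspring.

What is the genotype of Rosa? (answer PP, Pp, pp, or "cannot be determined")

Pp

From phenotype alone, Rosa is PP or Pp.
Rosa is affected so carries P and passed p to Ivan (pp), so Rosa is Pp.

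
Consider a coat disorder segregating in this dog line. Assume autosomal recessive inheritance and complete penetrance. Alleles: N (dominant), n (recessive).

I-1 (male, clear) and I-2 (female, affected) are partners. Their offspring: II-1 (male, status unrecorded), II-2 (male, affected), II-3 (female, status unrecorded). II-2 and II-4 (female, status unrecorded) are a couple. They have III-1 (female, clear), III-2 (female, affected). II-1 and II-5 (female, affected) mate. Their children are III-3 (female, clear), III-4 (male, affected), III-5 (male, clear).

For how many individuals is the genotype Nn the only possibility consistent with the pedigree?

6

Obligate heterozygotes: I-1 is clear so carries N and passed n to II-2 (nn), so I-1 is Nn; II-1 passed N to III-3 (Nn, whose n came from II-5) and received n from I-2 (nn), so II-1 is Nn; II-4 passed N to III-1 (Nn, whose n came from II-2) and passed n to III-2 (nn), so II-4 is Nn; III-1 is clear so carries N and received n from II-2 (nn), so III-1 is Nn; III-3 is clear so carries N and received n from II-5 (nn), so III-3 is Nn; III-5 is clear so carries N and received n from II-5 (nn), so III-5 is Nn.
Every other individual is either homozygous by phenotype or has at least one consistent homozygous assignment, so the count is 6.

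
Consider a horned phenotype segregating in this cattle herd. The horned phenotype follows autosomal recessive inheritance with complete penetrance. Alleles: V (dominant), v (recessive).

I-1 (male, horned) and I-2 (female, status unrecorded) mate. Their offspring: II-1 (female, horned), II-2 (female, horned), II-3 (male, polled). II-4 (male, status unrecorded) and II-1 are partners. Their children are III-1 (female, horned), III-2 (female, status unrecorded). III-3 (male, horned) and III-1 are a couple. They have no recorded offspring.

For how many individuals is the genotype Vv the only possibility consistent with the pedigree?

Obligate heterozygotes: I-2 passed V to II-3 (Vv, whose v came from I-1) and passed v to II-1 (vv), so I-2 is Vv; II-3 is polled so carries V and received v from I-1 (vv), so II-3 is Vv.
Every other individual is either homozygous by phenotype or has at least one consistent homozygous assignment, so the count is 2.

2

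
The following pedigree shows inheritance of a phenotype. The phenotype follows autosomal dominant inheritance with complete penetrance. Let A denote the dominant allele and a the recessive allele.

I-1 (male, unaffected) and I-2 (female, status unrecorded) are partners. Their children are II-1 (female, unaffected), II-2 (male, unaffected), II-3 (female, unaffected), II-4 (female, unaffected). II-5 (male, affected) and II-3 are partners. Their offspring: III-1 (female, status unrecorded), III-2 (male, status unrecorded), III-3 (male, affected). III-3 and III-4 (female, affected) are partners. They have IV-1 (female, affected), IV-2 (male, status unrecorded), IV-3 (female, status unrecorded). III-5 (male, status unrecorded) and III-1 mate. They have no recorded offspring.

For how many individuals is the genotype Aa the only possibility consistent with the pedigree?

1

Obligate heterozygotes: III-3 is affected so carries A and received a from II-3 (aa), so III-3 is Aa.
Every other individual is either homozygous by phenotype or has at least one consistent homozygous assignment, so the count is 1.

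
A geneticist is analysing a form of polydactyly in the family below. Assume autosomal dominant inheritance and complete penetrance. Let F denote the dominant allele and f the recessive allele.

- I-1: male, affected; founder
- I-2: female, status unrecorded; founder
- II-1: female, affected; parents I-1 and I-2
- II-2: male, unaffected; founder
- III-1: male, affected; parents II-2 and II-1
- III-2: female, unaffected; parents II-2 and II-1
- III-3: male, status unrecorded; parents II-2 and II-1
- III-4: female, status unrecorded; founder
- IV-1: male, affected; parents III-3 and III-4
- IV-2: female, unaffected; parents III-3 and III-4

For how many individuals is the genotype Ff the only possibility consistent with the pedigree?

2

Obligate heterozygotes: II-1 is affected so carries F and passed f to III-2 (ff), so II-1 is Ff; III-1 is affected so carries F and received f from II-2 (ff), so III-1 is Ff.
Every other individual is either homozygous by phenotype or has at least one consistent homozygous assignment, so the count is 2.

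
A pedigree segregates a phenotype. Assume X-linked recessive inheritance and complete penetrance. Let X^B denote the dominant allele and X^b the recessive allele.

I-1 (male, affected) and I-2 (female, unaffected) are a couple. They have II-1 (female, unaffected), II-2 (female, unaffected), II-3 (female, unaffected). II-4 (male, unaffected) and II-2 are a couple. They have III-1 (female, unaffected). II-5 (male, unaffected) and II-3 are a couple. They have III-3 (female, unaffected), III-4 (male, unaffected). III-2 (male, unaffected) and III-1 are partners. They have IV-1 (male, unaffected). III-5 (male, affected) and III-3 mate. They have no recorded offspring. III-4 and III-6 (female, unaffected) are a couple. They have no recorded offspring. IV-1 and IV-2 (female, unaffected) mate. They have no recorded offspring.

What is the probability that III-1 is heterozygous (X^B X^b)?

II-4 is unaffected, so II-4 is X^B Y.
II-2 is unaffected so carries B and received b from I-1 (X^b Y), so II-2 is X^B X^b.
Their cross gives offspring ratios 1/2 X^B X^B : 1/2 X^B X^b. Conditioning on III-1 being unaffected, P(X^B X^b) = 1/2 / 1 = 1/2 before taking III-1's own offspring into account.
III-2 is unaffected, so III-2 is X^B Y.
Now use III-1's offspring. Probability of each recorded status — unaffected son IV-1: 1/2 if III-1 is X^B X^b, 1 if X^B X^B.
Bayes: P(X^B X^b) = 1/2·1/2 / (1/2·1/2 + 1/2·1) = 1/3.

1/3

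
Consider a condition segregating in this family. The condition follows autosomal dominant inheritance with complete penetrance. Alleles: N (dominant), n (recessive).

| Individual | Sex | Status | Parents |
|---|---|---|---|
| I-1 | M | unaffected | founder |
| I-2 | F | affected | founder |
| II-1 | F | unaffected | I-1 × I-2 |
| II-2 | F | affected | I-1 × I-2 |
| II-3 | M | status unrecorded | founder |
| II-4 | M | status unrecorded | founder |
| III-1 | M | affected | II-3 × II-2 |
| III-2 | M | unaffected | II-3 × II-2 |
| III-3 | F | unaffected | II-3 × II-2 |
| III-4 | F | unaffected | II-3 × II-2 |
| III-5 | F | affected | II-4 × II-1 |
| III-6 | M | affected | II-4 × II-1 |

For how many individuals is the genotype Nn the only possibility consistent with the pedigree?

Obligate heterozygotes: I-2 is affected so carries N and passed n to II-1 (nn), so I-2 is Nn; II-2 is affected so carries N and received n from I-1 (nn), so II-2 is Nn; III-5 is affected so carries N and received n from II-1 (nn), so III-5 is Nn; III-6 is affected so carries N and received n from II-1 (nn), so III-6 is Nn.
Every other individual is either homozygous by phenotype or has at least one consistent homozygous assignment, so the count is 4.

4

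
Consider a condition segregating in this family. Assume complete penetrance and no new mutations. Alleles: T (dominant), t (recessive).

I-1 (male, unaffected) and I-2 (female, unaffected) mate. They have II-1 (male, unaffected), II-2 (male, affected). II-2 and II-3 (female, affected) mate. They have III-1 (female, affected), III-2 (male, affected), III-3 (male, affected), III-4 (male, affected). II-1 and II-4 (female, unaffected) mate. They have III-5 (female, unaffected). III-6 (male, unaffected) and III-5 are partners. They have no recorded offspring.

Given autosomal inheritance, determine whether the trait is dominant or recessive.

recessive

I-1 and I-2 are both unaffected yet have an affected child II-2. Under dominance, an affected child requires at least one affected parent, so the trait cannot be dominant.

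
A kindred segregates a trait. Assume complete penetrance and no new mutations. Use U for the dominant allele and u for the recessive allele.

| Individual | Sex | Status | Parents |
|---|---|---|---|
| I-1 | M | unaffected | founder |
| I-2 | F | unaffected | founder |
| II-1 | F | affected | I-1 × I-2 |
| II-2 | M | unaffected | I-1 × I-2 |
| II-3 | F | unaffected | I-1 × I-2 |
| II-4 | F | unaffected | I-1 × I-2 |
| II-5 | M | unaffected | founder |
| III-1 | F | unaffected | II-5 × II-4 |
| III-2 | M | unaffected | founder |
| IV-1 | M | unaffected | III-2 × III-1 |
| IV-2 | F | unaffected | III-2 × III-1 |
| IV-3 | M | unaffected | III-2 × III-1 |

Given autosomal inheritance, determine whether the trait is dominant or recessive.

I-1 and I-2 are both unaffected yet have an affected child II-1. Under dominance, an affected child requires at least one affected parent, so the trait cannot be dominant.

recessive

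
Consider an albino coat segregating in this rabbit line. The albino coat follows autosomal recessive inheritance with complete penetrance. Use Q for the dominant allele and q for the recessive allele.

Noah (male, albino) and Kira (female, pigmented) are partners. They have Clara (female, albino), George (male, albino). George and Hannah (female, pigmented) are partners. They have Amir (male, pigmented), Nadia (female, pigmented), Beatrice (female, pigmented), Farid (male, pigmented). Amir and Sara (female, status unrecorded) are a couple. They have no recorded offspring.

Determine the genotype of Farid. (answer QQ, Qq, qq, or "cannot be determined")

From phenotype alone, Farid is QQ or Qq.
Farid is pigmented so carries Q and received q from George (qq), so Farid is Qq.

Qq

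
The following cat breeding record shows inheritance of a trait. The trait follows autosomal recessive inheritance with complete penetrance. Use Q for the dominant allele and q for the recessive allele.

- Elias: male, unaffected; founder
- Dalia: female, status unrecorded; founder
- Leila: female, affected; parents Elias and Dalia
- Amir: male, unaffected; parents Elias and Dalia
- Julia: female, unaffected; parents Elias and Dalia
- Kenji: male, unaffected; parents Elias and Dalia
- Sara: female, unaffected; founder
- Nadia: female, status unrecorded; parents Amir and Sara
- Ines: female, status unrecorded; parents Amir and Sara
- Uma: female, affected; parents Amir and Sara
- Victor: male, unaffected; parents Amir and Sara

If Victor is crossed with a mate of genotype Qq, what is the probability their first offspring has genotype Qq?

1/2

Amir is unaffected so carries Q and passed q to Uma (qq), so Amir is Qq.
Sara is unaffected so carries Q and passed q to Uma (qq), so Sara is Qq.
Victor is an unaffected offspring of Amir (Qq) × Sara (Qq), whose cross gives 1/4 QQ : 1/2 Qq : 1/4 qq; conditioning on being unaffected, Victor is QQ with probability 1/3, Qq with probability 2/3.
Summing over parental genotype combinations, P(offspring has genotype Qq) = 1/3·1/2 + 2/3·1/2 = 1/2.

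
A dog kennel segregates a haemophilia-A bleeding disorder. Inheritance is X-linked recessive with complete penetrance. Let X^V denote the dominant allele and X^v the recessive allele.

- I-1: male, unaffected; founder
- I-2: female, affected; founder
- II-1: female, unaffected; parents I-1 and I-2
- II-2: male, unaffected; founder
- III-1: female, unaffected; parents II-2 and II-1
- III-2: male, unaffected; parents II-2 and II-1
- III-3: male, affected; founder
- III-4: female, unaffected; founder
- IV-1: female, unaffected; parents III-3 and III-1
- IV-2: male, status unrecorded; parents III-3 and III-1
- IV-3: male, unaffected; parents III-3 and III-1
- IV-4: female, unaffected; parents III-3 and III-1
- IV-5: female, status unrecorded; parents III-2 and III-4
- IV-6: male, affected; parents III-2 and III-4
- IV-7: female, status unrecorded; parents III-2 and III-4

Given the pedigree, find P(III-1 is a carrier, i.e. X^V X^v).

II-2 is unaffected, so II-2 is X^V Y.
II-1 is unaffected so carries V and received v from I-2 (X^v X^v), so II-1 is X^V X^v.
Their cross gives offspring ratios 1/2 X^V X^V : 1/2 X^V X^v. Conditioning on III-1 being unaffected, P(X^V X^v) = 1/2 / 1 = 1/2 before taking III-1's own offspring into account.
III-3 is affected, so III-3 is X^v Y.
Now use III-1's offspring. Probability of each recorded status — unaffected daughter IV-1: 1/2 if III-1 is X^V X^v, 1 if X^V X^V; unaffected son IV-3: 1/2 if III-1 is X^V X^v, 1 if X^V X^V; unaffected daughter IV-4: 1/2 if III-1 is X^V X^v, 1 if X^V X^V. (IV-2: equally likely either way, so uninformative.)
Bayes: P(X^V X^v) = 1/2·1/8 / (1/2·1/8 + 1/2·1) = 1/9.

1/9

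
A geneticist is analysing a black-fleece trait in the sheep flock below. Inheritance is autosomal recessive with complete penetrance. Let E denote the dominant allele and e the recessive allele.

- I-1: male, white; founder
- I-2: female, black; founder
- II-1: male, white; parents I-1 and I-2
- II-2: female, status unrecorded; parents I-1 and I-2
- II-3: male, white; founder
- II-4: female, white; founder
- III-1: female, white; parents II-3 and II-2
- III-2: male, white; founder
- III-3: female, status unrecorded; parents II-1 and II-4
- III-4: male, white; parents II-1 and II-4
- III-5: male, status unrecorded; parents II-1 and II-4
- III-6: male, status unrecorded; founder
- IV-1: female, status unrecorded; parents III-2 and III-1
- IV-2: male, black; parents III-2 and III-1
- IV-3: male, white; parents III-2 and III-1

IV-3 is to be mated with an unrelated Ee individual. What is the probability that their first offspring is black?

1/6

III-2 is white so carries E and passed e to IV-2 (ee), so III-2 is Ee.
III-1 is white so carries E and passed e to IV-2 (ee), so III-1 is Ee.
IV-3 is a white offspring of III-2 (Ee) × III-1 (Ee), whose cross gives 1/4 EE : 1/2 Ee : 1/4 ee; conditioning on being white, IV-3 is EE with probability 1/3, Ee with probability 2/3.
Summing over parental genotype combinations, P(offspring is black) = 2/3·1/4 = 1/6.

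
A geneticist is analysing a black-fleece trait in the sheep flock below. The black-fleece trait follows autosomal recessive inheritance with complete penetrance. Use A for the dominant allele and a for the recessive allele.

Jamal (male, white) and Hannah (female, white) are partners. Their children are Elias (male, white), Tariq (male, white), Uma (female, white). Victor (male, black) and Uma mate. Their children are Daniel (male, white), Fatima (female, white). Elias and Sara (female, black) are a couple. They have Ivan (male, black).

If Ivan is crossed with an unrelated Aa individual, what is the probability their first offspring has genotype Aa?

1/2

Ivan is black, so Ivan is aa.
The cross gives 1/2 Aa : 1/2 aa, so P(offspring has genotype Aa) = 1/2.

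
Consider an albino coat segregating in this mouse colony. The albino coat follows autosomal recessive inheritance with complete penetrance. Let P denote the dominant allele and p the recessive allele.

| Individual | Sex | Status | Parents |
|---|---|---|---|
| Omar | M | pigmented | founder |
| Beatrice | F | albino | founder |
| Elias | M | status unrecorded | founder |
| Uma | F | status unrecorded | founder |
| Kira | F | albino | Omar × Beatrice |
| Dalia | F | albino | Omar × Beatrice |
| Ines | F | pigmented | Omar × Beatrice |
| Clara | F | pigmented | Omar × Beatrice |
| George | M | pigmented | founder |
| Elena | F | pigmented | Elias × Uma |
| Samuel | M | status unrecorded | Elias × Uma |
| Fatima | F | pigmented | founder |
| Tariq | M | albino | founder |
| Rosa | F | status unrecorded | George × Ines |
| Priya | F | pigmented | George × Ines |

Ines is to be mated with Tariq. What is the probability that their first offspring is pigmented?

Ines is pigmented so carries P and received p from Beatrice (pp), so Ines is Pp.
Tariq is albino, so Tariq is pp.
The cross gives 1/2 Pp : 1/2 pp, so P(offspring is pigmented) = 1/2.

1/2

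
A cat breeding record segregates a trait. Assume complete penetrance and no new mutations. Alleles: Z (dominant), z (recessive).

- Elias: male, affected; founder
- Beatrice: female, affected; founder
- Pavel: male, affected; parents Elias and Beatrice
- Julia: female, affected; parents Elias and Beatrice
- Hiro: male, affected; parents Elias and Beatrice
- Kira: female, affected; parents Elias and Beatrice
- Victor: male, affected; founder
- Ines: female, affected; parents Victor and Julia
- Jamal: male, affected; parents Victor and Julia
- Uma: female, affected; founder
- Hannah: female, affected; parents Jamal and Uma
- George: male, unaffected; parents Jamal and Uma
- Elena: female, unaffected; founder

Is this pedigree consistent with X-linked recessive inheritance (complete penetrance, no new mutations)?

Under X-linked recessive, George (unaffected, male) cannot arise from Jamal (affected) × Uma (affected).

No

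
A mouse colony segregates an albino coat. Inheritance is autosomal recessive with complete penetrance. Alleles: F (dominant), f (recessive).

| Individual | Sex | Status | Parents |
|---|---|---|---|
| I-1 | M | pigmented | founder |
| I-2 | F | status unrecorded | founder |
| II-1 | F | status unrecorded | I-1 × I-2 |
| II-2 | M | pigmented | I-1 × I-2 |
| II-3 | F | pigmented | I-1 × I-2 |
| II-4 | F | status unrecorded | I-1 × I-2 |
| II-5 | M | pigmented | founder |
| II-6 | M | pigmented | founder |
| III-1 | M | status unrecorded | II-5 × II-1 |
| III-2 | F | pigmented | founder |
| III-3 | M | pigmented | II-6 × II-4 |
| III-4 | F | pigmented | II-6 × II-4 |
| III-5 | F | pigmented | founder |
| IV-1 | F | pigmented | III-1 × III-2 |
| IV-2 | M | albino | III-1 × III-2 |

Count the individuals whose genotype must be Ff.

1

Obligate heterozygotes: III-2 is pigmented so carries F and passed f to IV-2 (ff), so III-2 is Ff.
Every other individual is either homozygous by phenotype or has at least one consistent homozygous assignment, so the count is 1.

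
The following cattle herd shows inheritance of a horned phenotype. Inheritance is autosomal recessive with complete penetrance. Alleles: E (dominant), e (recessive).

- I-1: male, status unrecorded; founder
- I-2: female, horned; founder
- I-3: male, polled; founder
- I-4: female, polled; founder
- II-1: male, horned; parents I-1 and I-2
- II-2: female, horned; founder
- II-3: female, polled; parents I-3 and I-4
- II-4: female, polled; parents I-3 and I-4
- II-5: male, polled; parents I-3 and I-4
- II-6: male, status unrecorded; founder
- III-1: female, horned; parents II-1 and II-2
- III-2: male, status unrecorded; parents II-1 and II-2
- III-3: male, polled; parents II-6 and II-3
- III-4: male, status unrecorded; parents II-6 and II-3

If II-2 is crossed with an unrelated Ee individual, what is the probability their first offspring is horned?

II-2 is horned, so II-2 is ee.
The cross gives 1/2 Ee : 1/2 ee, so P(offspring is horned) = 1/2.

1/2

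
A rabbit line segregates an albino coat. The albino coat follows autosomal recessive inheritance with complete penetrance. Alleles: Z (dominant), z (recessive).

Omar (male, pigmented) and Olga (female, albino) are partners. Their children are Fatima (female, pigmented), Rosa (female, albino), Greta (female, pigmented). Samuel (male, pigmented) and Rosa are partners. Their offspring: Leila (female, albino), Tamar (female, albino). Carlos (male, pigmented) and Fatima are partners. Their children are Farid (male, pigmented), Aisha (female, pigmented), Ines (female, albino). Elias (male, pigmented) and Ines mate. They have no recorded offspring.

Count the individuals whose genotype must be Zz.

5

Obligate heterozygotes: Omar is pigmented so carries Z and passed z to Rosa (zz), so Omar is Zz; Fatima is pigmented so carries Z and received z from Olga (zz), so Fatima is Zz; Greta is pigmented so carries Z and received z from Olga (zz), so Greta is Zz; Samuel is pigmented so carries Z and passed z to Leila (zz), so Samuel is Zz; Carlos is pigmented so carries Z and passed z to Ines (zz), so Carlos is Zz.
Every other individual is either homozygous by phenotype or has at least one consistent homozygous assignment, so the count is 5.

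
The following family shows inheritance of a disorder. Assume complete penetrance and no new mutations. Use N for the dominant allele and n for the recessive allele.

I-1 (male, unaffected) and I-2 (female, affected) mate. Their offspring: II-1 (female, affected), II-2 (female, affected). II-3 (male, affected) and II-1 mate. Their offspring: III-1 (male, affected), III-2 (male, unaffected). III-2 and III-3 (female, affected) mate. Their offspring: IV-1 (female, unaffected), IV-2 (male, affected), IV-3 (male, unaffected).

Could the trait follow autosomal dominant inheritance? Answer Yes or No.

A consistent assignment under autosomal dominant exists: I-1 nn, I-2 NN, II-1 Nn, II-2 Nn, II-3 Nn, III-1 NN, III-2 nn, III-3 Nn, IV-1 nn, IV-2 Nn, IV-3 nn.
In this assignment every recorded phenotype matches its genotype and every non-founder's genotype is obtainable from its parents' genotypes, so the pedigree is consistent.

Yes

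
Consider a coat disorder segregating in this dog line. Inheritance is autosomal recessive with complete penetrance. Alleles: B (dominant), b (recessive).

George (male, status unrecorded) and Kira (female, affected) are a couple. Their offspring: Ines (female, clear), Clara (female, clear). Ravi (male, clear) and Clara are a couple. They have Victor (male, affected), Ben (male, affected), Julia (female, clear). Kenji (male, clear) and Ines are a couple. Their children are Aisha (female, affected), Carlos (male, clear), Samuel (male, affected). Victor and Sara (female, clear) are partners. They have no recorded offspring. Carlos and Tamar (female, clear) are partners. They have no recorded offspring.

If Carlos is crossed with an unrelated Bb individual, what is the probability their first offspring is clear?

5/6

Kenji is clear so carries B and passed b to Aisha (bb), so Kenji is Bb.
Ines is clear so carries B and received b from Kira (bb), so Ines is Bb.
Carlos is a clear offspring of Kenji (Bb) × Ines (Bb), whose cross gives 1/4 BB : 1/2 Bb : 1/4 bb; conditioning on being clear, Carlos is BB with probability 1/3, Bb with probability 2/3.
Summing over parental genotype combinations, P(offspring is clear) = 1/3·1 + 2/3·3/4 = 5/6.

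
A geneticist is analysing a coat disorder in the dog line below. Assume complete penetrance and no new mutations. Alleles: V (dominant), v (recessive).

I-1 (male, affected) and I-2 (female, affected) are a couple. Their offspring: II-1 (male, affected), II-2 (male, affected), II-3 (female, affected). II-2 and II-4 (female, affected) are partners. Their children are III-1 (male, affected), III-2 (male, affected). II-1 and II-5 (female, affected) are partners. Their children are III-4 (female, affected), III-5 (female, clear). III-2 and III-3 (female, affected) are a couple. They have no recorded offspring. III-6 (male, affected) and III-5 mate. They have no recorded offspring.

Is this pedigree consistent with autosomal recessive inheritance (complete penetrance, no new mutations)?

No

Under autosomal recessive, III-5 (clear, female) cannot arise from II-1 (affected) × II-5 (affected).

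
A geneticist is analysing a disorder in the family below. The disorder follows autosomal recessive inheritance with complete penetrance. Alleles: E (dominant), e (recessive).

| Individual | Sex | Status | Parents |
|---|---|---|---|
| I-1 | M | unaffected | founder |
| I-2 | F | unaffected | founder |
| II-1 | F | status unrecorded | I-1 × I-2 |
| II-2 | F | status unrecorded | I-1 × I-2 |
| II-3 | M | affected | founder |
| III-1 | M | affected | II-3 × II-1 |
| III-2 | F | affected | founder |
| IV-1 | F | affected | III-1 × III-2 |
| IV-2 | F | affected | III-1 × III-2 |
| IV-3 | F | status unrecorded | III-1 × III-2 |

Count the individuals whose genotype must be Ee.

0

No individual's genotype is forced to Ee by the pedigree, so the count is 0.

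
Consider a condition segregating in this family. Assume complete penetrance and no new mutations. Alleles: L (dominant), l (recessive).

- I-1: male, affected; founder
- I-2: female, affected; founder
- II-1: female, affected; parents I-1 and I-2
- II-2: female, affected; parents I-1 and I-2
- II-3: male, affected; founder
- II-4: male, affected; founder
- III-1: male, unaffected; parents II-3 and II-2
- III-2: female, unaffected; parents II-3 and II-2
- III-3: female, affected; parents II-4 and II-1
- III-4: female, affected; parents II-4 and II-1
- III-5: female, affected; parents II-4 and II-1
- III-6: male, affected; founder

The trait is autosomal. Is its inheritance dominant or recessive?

dominant

II-3 and II-2 are both affected yet have an unaffected child III-1. Under a recessive model two affected parents are homozygous and every child would be affected, so the trait cannot be recessive.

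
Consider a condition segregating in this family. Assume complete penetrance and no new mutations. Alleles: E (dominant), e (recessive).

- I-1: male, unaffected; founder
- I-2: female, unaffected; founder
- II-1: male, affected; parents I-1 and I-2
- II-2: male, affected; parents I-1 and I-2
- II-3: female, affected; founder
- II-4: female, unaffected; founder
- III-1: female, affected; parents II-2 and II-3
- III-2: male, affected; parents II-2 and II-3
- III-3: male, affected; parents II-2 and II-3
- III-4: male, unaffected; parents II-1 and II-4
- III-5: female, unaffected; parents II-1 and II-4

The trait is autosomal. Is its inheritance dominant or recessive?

recessive

I-1 and I-2 are both unaffected yet have an affected child II-1. Under dominance, an affected child requires at least one affected parent, so the trait cannot be dominant.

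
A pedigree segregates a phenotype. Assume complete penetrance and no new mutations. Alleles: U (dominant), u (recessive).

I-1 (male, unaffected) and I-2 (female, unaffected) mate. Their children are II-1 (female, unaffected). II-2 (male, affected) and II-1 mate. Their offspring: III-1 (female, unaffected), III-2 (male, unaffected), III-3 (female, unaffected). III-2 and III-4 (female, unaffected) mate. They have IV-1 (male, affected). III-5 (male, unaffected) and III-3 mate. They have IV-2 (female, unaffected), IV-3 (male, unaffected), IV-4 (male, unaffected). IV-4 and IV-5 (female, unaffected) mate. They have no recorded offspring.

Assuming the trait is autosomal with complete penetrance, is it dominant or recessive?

III-2 and III-4 are both unaffected yet have an affected child IV-1. Under dominance, an affected child requires at least one affected parent, so the trait cannot be dominant.

recessive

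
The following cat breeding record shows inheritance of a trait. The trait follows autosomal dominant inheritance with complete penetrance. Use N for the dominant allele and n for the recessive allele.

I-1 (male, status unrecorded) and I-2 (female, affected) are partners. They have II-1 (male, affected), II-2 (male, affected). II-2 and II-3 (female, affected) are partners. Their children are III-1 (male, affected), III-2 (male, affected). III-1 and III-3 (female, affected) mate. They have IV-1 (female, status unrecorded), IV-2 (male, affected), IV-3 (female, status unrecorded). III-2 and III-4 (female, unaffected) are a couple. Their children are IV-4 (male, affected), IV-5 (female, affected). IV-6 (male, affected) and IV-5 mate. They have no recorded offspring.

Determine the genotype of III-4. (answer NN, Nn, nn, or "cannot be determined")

III-4 is unaffected, so III-4 is nn.

nn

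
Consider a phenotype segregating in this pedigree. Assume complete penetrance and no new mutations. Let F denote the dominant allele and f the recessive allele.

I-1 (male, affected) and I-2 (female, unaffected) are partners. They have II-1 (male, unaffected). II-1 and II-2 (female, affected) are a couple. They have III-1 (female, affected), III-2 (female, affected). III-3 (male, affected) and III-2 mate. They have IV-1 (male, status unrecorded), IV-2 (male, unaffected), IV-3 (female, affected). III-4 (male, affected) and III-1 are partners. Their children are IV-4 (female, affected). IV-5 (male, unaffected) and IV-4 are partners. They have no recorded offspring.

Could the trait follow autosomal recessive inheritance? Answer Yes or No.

No

Under autosomal recessive, IV-2 (unaffected, male) cannot arise from III-3 (affected) × III-2 (affected).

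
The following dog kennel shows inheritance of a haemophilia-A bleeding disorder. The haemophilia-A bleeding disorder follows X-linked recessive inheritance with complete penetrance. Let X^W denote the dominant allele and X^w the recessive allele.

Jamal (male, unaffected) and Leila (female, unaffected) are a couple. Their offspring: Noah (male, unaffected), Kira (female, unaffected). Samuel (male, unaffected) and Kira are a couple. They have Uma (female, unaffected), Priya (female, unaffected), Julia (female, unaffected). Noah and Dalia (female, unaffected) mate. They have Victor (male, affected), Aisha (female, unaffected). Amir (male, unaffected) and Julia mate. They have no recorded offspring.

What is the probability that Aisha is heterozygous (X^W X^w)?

Noah is unaffected, so Noah is X^W Y.
Dalia is unaffected so carries W and passed w to Victor (X^w Y), so Dalia is X^W X^w.
Their cross gives offspring ratios 1/2 X^W X^W : 1/2 X^W X^w. Conditioning on Aisha being unaffected, P(X^W X^w) = 1/2 / 1 = 1/2.

1/2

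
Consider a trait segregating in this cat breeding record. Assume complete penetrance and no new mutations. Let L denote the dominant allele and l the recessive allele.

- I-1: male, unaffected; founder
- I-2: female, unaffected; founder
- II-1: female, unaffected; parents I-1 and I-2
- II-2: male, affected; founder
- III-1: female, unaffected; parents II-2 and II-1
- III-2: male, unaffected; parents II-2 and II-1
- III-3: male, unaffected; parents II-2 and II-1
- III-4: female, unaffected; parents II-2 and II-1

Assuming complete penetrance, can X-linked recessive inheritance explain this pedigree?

Yes

A consistent assignment under X-linked recessive exists: I-1 X^L Y, I-2 X^L X^L, II-1 X^L X^L, II-2 X^l Y, III-1 X^L X^l, III-2 X^L Y, III-3 X^L Y, III-4 X^L X^l.
In this assignment every recorded phenotype matches its genotype and every non-founder's genotype is obtainable from its parents' genotypes, so the pedigree is consistent.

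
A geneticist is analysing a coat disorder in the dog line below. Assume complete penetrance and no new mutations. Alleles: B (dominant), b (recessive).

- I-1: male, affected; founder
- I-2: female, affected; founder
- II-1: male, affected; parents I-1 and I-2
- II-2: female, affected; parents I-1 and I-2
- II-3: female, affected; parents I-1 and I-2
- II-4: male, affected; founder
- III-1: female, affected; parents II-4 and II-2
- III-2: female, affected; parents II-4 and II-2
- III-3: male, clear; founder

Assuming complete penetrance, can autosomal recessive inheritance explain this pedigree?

Yes

A consistent assignment under autosomal recessive exists: I-1 bb, I-2 bb, II-1 bb, II-2 bb, II-3 bb, II-4 bb, III-1 bb, III-2 bb, III-3 BB.
In this assignment every recorded phenotype matches its genotype and every non-founder's genotype is obtainable from its parents' genotypes, so the pedigree is consistent.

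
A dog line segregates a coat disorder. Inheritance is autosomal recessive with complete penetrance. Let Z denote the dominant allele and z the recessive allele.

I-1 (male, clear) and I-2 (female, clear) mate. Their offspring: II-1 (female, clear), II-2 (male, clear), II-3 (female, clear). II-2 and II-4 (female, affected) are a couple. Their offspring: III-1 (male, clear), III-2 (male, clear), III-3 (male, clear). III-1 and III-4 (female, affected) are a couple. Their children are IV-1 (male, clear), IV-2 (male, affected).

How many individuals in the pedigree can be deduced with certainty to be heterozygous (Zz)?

Obligate heterozygotes: III-1 is clear so carries Z and received z from II-4 (zz), so III-1 is Zz; III-2 is clear so carries Z and received z from II-4 (zz), so III-2 is Zz; III-3 is clear so carries Z and received z from II-4 (zz), so III-3 is Zz; IV-1 is clear so carries Z and received z from III-4 (zz), so IV-1 is Zz.
Every other individual is either homozygous by phenotype or has at least one consistent homozygous assignment, so the count is 4.

4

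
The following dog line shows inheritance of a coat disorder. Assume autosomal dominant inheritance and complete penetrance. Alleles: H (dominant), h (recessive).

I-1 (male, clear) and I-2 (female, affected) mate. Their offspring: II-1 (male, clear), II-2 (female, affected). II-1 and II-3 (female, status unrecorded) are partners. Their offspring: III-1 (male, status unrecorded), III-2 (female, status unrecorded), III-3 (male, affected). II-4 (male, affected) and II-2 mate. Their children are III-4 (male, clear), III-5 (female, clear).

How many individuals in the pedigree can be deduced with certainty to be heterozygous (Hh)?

Obligate heterozygotes: I-2 is affected so carries H and passed h to II-1 (hh), so I-2 is Hh; II-2 is affected so carries H and received h from I-1 (hh), so II-2 is Hh; II-4 is affected so carries H and passed h to III-4 (hh), so II-4 is Hh; III-3 is affected so carries H and received h from II-1 (hh), so III-3 is Hh.
Every other individual is either homozygous by phenotype or has at least one consistent homozygous assignment, so the count is 4.

4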